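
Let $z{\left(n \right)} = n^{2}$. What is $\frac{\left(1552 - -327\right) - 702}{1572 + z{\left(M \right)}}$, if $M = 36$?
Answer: $\frac{1177}{2868} \approx 0.41039$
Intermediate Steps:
$\frac{\left(1552 - -327\right) - 702}{1572 + z{\left(M \right)}} = \frac{\left(1552 - -327\right) - 702}{1572 + 36^{2}} = \frac{\left(1552 + 327\right) - 702}{1572 + 1296} = \frac{1879 - 702}{2868} = 1177 \cdot \frac{1}{2868} = \frac{1177}{2868}$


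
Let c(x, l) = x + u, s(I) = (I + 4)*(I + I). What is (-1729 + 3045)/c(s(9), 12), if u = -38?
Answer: 47/7 ≈ 6.7143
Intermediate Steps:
s(I) = 2*I*(4 + I) (s(I) = (4 + I)*(2*I) = 2*I*(4 + I))
c(x, l) = -38 + x (c(x, l) = x - 38 = -38 + x)
(-1729 + 3045)/c(s(9), 12) = (-1729 + 3045)/(-38 + 2*9*(4 + 9)) = 1316/(-38 + 2*9*13) = 1316/(-38 + 234) = 1316/196 = 1316*(1/196) = 47/7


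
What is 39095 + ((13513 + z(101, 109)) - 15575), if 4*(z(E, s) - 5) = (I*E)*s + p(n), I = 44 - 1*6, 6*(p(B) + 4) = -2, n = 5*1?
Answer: 1699469/12 ≈ 1.4162e+5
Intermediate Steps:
n = 5
p(B) = -13/3 (p(B) = -4 + (⅙)*(-2) = -4 - ⅓ = -13/3)
I = 38 (I = 44 - 6 = 38)
z(E, s) = 47/12 + 19*E*s/2 (z(E, s) = 5 + ((38*E)*s - 13/3)/4 = 5 + (38*E*s - 13/3)/4 = 5 + (-13/3 + 38*E*s)/4 = 5 + (-13/12 + 19*E*s/2) = 47/12 + 19*E*s/2)
39095 + ((13513 + z(101, 109)) - 15575) = 39095 + ((13513 + (47/12 + (19/2)*101*109)) - 15575) = 39095 + ((13513 + (47/12 + 209171/2)) - 15575) = 39095 + ((13513 + 1255073/12) - 15575) = 39095 + (1417229/12 - 15575) = 39095 + 1230329/12 = 1699469/12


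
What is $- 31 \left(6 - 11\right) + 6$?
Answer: $161$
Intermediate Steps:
$- 31 \left(6 - 11\right) + 6 = \left(-31\right) \left(-5\right) + 6 = 155 + 6 = 161$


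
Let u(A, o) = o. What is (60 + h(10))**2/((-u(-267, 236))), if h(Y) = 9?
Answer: -4761/236 ≈ -20.174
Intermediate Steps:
(60 + h(10))**2/((-u(-267, 236))) = (60 + 9)**2/((-1*236)) = 69**2/(-236) = 4761*(-1/236) = -4761/236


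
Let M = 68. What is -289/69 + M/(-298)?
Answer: -45407/10281 ≈ -4.4166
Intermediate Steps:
-289/69 + M/(-298) = -289/69 + 68/(-298) = -289*1/69 + 68*(-1/298) = -289/69 - 34/149 = -45407/10281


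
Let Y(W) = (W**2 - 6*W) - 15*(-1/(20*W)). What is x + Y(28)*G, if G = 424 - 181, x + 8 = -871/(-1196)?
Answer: 385594323/2576 ≈ 1.4969e+5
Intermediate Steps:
x = -669/92 (x = -8 - 871/(-1196) = -8 - 871*(-1/1196) = -8 + 67/92 = -669/92 ≈ -7.2717)
G = 243
Y(W) = W**2 - 6*W + 3/(4*W) (Y(W) = (W**2 - 6*W) - 15*(-1/(20*W)) = (W**2 - 6*W) - (-3)/(4*W) = (W**2 - 6*W) + 3/(4*W) = W**2 - 6*W + 3/(4*W))
x + Y(28)*G = -669/92 + (28**2 - 6*28 + (3/4)/28)*243 = -669/92 + (784 - 168 + (3/4)*(1/28))*243 = -669/92 + (784 - 168 + 3/112)*243 = -669/92 + (68995/112)*243 = -669/92 + 16765785/112 = 385594323/2576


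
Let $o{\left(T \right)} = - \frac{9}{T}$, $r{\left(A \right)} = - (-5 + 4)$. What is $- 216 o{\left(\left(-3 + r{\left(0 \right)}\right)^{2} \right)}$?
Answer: $486$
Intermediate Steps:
$r{\left(A \right)} = 1$ ($r{\left(A \right)} = \left(-1\right) \left(-1\right) = 1$)
$- 216 o{\left(\left(-3 + r{\left(0 \right)}\right)^{2} \right)} = - 216 \left(- \frac{9}{\left(-3 + 1\right)^{2}}\right) = - 216 \left(- \frac{9}{\left(-2\right)^{2}}\right) = - 216 \left(- \frac{9}{4}\right) = - 216 \left(\left(-9\right) \frac{1}{4}\right) = \left(-216\right) \left(- \frac{9}{4}\right) = 486$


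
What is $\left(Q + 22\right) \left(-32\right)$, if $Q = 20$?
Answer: $-1344$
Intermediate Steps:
$\left(Q + 22\right) \left(-32\right) = \left(20 + 22\right) \left(-32\right) = 42 \left(-32\right) = -1344$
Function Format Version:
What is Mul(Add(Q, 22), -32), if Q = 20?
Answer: -1344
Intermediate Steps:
Mul(Add(Q, 22), -32) = Mul(Add(20, 22), -32) = Mul(42, -32) = -1344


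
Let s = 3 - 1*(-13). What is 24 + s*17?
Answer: 296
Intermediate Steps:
s = 16 (s = 3 + 13 = 16)
24 + s*17 = 24 + 16*17 = 24 + 272 = 296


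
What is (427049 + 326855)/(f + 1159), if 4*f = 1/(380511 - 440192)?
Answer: 179974978496/276681115 ≈ 650.48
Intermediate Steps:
f = -1/238724 (f = 1/(4*(380511 - 440192)) = (1/4)/(-59681) = (1/4)*(-1/59681) = -1/238724 ≈ -4.1889e-6)
(427049 + 326855)/(f + 1159) = (427049 + 326855)/(-1/238724 + 1159) = 753904/(276681115/238724) = 753904*(238724/276681115) = 179974978496/276681115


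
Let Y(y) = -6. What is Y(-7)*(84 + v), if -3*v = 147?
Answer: -210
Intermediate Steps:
v = -49 (v = -⅓*147 = -49)
Y(-7)*(84 + v) = -6*(84 - 49) = -6*35 = -210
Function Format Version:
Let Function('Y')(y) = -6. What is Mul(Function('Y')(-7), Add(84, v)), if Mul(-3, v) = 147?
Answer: -210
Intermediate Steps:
v = -49 (v = Mul(Rational(-1, 3), 147) = -49)
Mul(Function('Y')(-7), Add(84, v)) = Mul(-6, Add(84, -49)) = Mul(-6, 35) = -210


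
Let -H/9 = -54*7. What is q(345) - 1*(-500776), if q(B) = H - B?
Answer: 503833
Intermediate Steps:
H = 3402 (H = -(-486)*7 = -9*(-378) = 3402)
q(B) = 3402 - B
q(345) - 1*(-500776) = (3402 - 1*345) - 1*(-500776) = (3402 - 345) + 500776 = 3057 + 500776 = 503833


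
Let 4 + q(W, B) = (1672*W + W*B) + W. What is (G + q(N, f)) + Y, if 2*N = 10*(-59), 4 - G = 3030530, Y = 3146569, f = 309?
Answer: -468651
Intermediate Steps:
G = -3030526 (G = 4 - 1*3030530 = 4 - 3030530 = -3030526)
N = -295 (N = (10*(-59))/2 = (½)*(-590) = -295)
q(W, B) = -4 + 1673*W + B*W (q(W, B) = -4 + ((1672*W + W*B) + W) = -4 + ((1672*W + B*W) + W) = -4 + (1673*W + B*W) = -4 + 1673*W + B*W)
(G + q(N, f)) + Y = (-3030526 + (-4 + 1673*(-295) + 309*(-295))) + 3146569 = (-3030526 + (-4 - 493535 - 91155)) + 3146569 = (-3030526 - 584694) + 3146569 = -3615220 + 3146569 = -468651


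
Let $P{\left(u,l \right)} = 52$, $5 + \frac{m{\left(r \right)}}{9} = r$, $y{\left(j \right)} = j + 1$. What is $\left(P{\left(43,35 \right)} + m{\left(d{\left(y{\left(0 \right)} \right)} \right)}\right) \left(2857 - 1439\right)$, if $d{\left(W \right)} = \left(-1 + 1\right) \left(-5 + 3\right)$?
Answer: $9926$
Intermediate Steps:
$y{\left(j \right)} = 1 + j$
$d{\left(W \right)} = 0$ ($d{\left(W \right)} = 0 \left(-2\right) = 0$)
$m{\left(r \right)} = -45 + 9 r$
$\left(P{\left(43,35 \right)} + m{\left(d{\left(y{\left(0 \right)} \right)} \right)}\right) \left(2857 - 1439\right) = \left(52 + \left(-45 + 9 \cdot 0\right)\right) \left(2857 - 1439\right) = \left(52 + \left(-45 + 0\right)\right) 1418 = \left(52 - 45\right) 1418 = 7 \cdot 1418 = 9926$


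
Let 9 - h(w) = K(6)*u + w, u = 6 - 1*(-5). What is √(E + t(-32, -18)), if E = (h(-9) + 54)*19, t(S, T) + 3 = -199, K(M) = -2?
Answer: 12*√11 ≈ 39.799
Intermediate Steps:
u = 11 (u = 6 + 5 = 11)
t(S, T) = -202 (t(S, T) = -3 - 199 = -202)
h(w) = 31 - w (h(w) = 9 - (-2*11 + w) = 9 - (-22 + w) = 9 + (22 - w) = 31 - w)
E = 1786 (E = ((31 - 1*(-9)) + 54)*19 = ((31 + 9) + 54)*19 = (40 + 54)*19 = 94*19 = 1786)
√(E + t(-32, -18)) = √(1786 - 202) = √1584 = 12*√11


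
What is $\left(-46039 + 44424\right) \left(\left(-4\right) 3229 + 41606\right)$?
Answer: $-46334350$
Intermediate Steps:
$\left(-46039 + 44424\right) \left(\left(-4\right) 3229 + 41606\right) = - 1615 \left(-12916 + 41606\right) = \left(-1615\right) 28690 = -46334350$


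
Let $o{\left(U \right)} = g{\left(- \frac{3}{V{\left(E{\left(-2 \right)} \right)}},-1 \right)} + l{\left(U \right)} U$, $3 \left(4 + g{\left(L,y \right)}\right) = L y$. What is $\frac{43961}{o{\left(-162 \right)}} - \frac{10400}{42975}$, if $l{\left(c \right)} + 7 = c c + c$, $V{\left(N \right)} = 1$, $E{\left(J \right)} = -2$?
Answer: $- \frac{610938869}{2420439669} \approx -0.25241$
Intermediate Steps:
$g{\left(L,y \right)} = -4 + \frac{L y}{3}$
$l{\left(c \right)} = -7 + c + c^{2}$ ($l{\left(c \right)} = -7 + \left(c c + c\right) = -7 + \left(c^{2} + c\right) = -7 + \left(c + c^{2}\right) = -7 + c + c^{2}$)
$o{\left(U \right)} = -3 + U \left(-7 + U + U^{2}\right)$ ($o{\left(U \right)} = \left(-4 + \frac{1}{3} \left(- \frac{3}{1}\right) \left(-1\right)\right) + \left(-7 + U + U^{2}\right) U = \left(-4 + \frac{1}{3} \left(\left(-3\right) 1\right) \left(-1\right)\right) + U \left(-7 + U + U^{2}\right) = \left(-4 + \frac{1}{3} \left(-3\right) \left(-1\right)\right) + U \left(-7 + U + U^{2}\right) = \left(-4 + 1\right) + U \left(-7 + U + U^{2}\right) = -3 + U \left(-7 + U + U^{2}\right)$)
$\frac{43961}{o{\left(-162 \right)}} - \frac{10400}{42975} = \frac{43961}{-3 - 162 \left(-7 - 162 + \left(-162\right)^{2}\right)} - \frac{10400}{42975} = \frac{43961}{-3 - 162 \left(-7 - 162 + 26244\right)} - \frac{416}{1719} = \frac{43961}{-3 - 4224150} - \frac{416}{1719} = \frac{43961}{-4224153} - \frac{416}{1719} = 43961 \left(- \frac{1}{4224153}\right) - \frac{416}{1719} = - \frac{43961}{4224153} - \frac{416}{1719} = - \frac{610938869}{2420439669}$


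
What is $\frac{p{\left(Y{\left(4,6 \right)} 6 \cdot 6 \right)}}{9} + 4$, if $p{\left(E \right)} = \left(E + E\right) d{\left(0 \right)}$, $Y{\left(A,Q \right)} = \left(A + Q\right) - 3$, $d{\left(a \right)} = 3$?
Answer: $172$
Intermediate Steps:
$Y{\left(A,Q \right)} = -3 + A + Q$
$p{\left(E \right)} = 6 E$ ($p{\left(E \right)} = \left(E + E\right) 3 = 2 E 3 = 6 E$)
$\frac{p{\left(Y{\left(4,6 \right)} 6 \cdot 6 \right)}}{9} + 4 = \frac{6 \left(-3 + 4 + 6\right) 6 \cdot 6}{9} + 4 = 6 \cdot 7 \cdot 6 \cdot 6 \cdot \frac{1}{9} + 4 = 6 \cdot 42 \cdot 6 \cdot \frac{1}{9} + 4 = 6 \cdot 252 \cdot \frac{1}{9} + 4 = 1512 \cdot \frac{1}{9} + 4 = 168 + 4 = 172$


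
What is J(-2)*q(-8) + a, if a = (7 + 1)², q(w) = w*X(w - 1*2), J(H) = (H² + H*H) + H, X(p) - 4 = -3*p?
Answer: -1568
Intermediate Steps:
X(p) = 4 - 3*p
J(H) = H + 2*H² (J(H) = (H² + H²) + H = 2*H² + H = H + 2*H²)
q(w) = w*(10 - 3*w) (q(w) = w*(4 - 3*(w - 1*2)) = w*(4 - 3*(w - 2)) = w*(4 - 3*(-2 + w)) = w*(4 + (6 - 3*w)) = w*(10 - 3*w))
a = 64 (a = 8² = 64)
J(-2)*q(-8) + a = (-2*(1 + 2*(-2)))*(-8*(10 - 3*(-8))) + 64 = (-2*(1 - 4))*(-8*(10 + 24)) + 64 = (-2*(-3))*(-8*34) + 64 = 6*(-272) + 64 = -1632 + 64 = -1568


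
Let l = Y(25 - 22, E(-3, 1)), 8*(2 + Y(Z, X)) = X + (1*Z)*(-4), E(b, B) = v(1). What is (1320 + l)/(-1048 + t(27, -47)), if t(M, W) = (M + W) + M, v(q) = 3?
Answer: -10535/8328 ≈ -1.2650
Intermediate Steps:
E(b, B) = 3
Y(Z, X) = -2 - Z/2 + X/8 (Y(Z, X) = -2 + (X + (1*Z)*(-4))/8 = -2 + (X + Z*(-4))/8 = -2 + (X - 4*Z)/8 = -2 + (-Z/2 + X/8) = -2 - Z/2 + X/8)
l = -25/8 (l = -2 - (25 - 22)/2 + (⅛)*3 = -2 - ½*3 + 3/8 = -2 - 3/2 + 3/8 = -25/8 ≈ -3.1250)
t(M, W) = W + 2*M
(1320 + l)/(-1048 + t(27, -47)) = (1320 - 25/8)/(-1048 + (-47 + 2*27)) = 10535/(8*(-1048 + (-47 + 54))) = 10535/(8*(-1048 + 7)) = (10535/8)/(-1041) = (10535/8)*(-1/1041) = -10535/8328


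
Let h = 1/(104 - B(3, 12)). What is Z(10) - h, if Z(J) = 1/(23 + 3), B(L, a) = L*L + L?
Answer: 33/1196 ≈ 0.027592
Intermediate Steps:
B(L, a) = L + L² (B(L, a) = L² + L = L + L²)
h = 1/92 (h = 1/(104 - 3*(1 + 3)) = 1/(104 - 3*4) = 1/(104 - 1*12) = 1/(104 - 12) = 1/92 ≈ 0.010870)
Z(J) = 1/26
Z(10) - h = 1/26 - 1*1/92 = 1/26 - 1/92 = 33/1196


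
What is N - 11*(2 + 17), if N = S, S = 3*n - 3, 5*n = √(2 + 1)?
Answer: -212 + 3*√3/5 ≈ -210.96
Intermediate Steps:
n = √3/5 (n = √(2 + 1)/5 = √3/5 ≈ 0.34641)
S = -3 + 3*√3/5 (S = 3*(√3/5) - 3 = 3*√3/5 - 3 = -3 + 3*√3/5 ≈ -1.9608)
N = -3 + 3*√3/5 ≈ -1.9608
N - 11*(2 + 17) = (-3 + 3*√3/5) - 11*(2 + 17) = (-3 + 3*√3/5) - 11*19 = (-3 + 3*√3/5) - 209 = -212 + 3*√3/5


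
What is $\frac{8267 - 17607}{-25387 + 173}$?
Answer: $\frac{4670}{12607} \approx 0.37043$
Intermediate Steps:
$\frac{8267 - 17607}{-25387 + 173} = \frac{8267 + \left(-21006 + 3399\right)}{-25214} = \left(8267 - 17607\right) \left(- \frac{1}{25214}\right) = \left(-9340\right) \left(- \frac{1}{25214}\right) = \frac{4670}{12607}$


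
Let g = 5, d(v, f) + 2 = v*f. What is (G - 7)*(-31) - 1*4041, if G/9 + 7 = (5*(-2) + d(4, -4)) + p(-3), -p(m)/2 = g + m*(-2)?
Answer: 12079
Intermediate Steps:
d(v, f) = -2 + f*v (d(v, f) = -2 + v*f = -2 + f*v)
p(m) = -10 + 4*m (p(m) = -2*(5 + m*(-2)) = -2*(5 - 2*m) = -10 + 4*m)
G = -513 (G = -63 + 9*((5*(-2) + (-2 - 4*4)) + (-10 + 4*(-3))) = -63 + 9*((-10 + (-2 - 16)) + (-10 - 12)) = -63 + 9*((-10 - 18) - 22) = -63 + 9*(-28 - 22) = -63 + 9*(-50) = -63 - 450 = -513)
(G - 7)*(-31) - 1*4041 = (-513 - 7)*(-31) - 1*4041 = -520*(-31) - 4041 = 16120 - 4041 = 12079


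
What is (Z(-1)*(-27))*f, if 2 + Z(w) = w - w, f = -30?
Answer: -1620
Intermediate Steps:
Z(w) = -2 (Z(w) = -2 + (w - w) = -2 + 0 = -2)
(Z(-1)*(-27))*f = -2*(-27)*(-30) = 54*(-30) = -1620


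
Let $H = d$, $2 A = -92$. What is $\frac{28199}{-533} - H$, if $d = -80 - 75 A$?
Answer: $- \frac{1824409}{533} \approx -3422.9$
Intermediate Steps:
$A = -46$ ($A = \frac{1}{2} \left(-92\right) = -46$)
$d = 3370$ ($d = -80 - -3450 = -80 + 3450 = 3370$)
$H = 3370$
$\frac{28199}{-533} - H = \frac{28199}{-533} - 3370 = 28199 \left(- \frac{1}{533}\right) - 3370 = - \frac{28199}{533} - 3370 = - \frac{1824409}{533}$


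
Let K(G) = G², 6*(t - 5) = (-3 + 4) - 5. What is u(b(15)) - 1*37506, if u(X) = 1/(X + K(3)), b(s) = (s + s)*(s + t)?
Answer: -22091033/589 ≈ -37506.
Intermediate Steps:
t = 13/3 (t = 5 + ((-3 + 4) - 5)/6 = 5 + (1 - 5)/6 = 5 + (⅙)*(-4) = 5 - ⅔ = 13/3 ≈ 4.3333)
b(s) = 2*s*(13/3 + s) (b(s) = (s + s)*(s + 13/3) = (2*s)*(13/3 + s) = 2*s*(13/3 + s))
u(X) = 1/(9 + X) (u(X) = 1/(X + 3²) = 1/(X + 9) = 1/(9 + X))
u(b(15)) - 1*37506 = 1/(9 + (⅔)*15*(13 + 3*15)) - 1*37506 = 1/(9 + (⅔)*15*(13 + 45)) - 37506 = 1/(9 + (⅔)*15*58) - 37506 = 1/(9 + 580) - 37506 = 1/589 - 37506 = -22091033/589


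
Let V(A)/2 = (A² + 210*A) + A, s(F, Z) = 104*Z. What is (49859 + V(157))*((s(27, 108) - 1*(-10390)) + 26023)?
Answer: 7881007095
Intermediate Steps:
V(A) = 2*A² + 422*A (V(A) = 2*((A² + 210*A) + A) = 2*(A² + 211*A) = 2*A² + 422*A)
(49859 + V(157))*((s(27, 108) - 1*(-10390)) + 26023) = (49859 + 2*157*(211 + 157))*((104*108 - 1*(-10390)) + 26023) = (49859 + 2*157*368)*((11232 + 10390) + 26023) = (49859 + 115552)*(21622 + 26023) = 165411*47645 = 7881007095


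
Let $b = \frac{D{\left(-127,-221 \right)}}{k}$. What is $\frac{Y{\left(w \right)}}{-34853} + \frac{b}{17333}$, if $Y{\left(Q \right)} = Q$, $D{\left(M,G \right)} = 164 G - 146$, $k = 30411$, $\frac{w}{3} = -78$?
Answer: $\frac{3130162648}{471064088901} \approx 0.0066449$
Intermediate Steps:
$w = -234$ ($w = 3 \left(-78\right) = -234$)
$D{\left(M,G \right)} = -146 + 164 G$
$b = - \frac{12130}{10137}$ ($b = \frac{-146 + 164 \left(-221\right)}{30411} = \left(-146 - 36244\right) \frac{1}{30411} = \left(-36390\right) \frac{1}{30411} = - \frac{12130}{10137} \approx -1.1966$)
$\frac{Y{\left(w \right)}}{-34853} + \frac{b}{17333} = - \frac{234}{-34853} - \frac{12130}{10137 \cdot 17333} = \left(-234\right) \left(- \frac{1}{34853}\right) - \frac{12130}{175704621} = \frac{18}{2681} - \frac{12130}{175704621} = \frac{3130162648}{471064088901}$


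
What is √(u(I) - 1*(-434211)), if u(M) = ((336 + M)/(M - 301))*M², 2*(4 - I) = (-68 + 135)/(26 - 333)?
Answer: √5439370874135503633683/111926674 ≈ 658.93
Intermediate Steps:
I = 2523/614 (I = 4 - (-68 + 135)/(2*(26 - 333)) = 4 - 67/(2*(-307)) = 4 - 67*(-1)/(2*307) = 4 - ½*(-67/307) = 4 + 67/614 = 2523/614 ≈ 4.1091)
u(M) = M²*(336 + M)/(-301 + M) (u(M) = ((336 + M)/(-301 + M))*M² = M²*(336 + M)/(-301 + M))
√(u(I) - 1*(-434211)) = √((2523/614)²*(336 + 2523/614)/(-301 + 2523/614) - 1*(-434211)) = √((6365529/376996)*(208827/614)/(-182291/614) + 434211) = √((6365529/376996)*(-614/182291)*(208827/614) + 434211) = √(-1329294324483/68722977836 + 434211) = √(29838943634822913/68722977836) = √5439370874135503633683/111926674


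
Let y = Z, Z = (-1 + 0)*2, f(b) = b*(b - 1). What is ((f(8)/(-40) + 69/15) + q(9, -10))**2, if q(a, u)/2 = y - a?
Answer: 8836/25 ≈ 353.44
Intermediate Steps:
f(b) = b*(-1 + b)
Z = -2 (Z = -1*2 = -2)
y = -2
q(a, u) = -4 - 2*a (q(a, u) = 2*(-2 - a) = -4 - 2*a)
((f(8)/(-40) + 69/15) + q(9, -10))**2 = (((8*(-1 + 8))/(-40) + 69/15) + (-4 - 2*9))**2 = (((8*7)*(-1/40) + 69*(1/15)) + (-4 - 18))**2 = ((56*(-1/40) + 23/5) - 22)**2 = ((-7/5 + 23/5) - 22)**2 = (16/5 - 22)**2 = (-94/5)**2 = 8836/25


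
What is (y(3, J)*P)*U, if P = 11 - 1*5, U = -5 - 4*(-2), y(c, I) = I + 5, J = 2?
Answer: 126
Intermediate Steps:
y(c, I) = 5 + I
U = 3 (U = -5 + 8 = 3)
P = 6 (P = 11 - 5 = 6)
(y(3, J)*P)*U = ((5 + 2)*6)*3 = (7*6)*3 = 42*3 = 126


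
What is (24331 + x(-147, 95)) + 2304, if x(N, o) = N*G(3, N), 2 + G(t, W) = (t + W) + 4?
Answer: 47509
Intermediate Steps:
G(t, W) = 2 + W + t (G(t, W) = -2 + ((t + W) + 4) = -2 + ((W + t) + 4) = -2 + (4 + W + t) = 2 + W + t)
x(N, o) = N*(5 + N) (x(N, o) = N*(2 + N + 3) = N*(5 + N))
(24331 + x(-147, 95)) + 2304 = (24331 - 147*(5 - 147)) + 2304 = (24331 - 147*(-142)) + 2304 = (24331 + 20874) + 2304 = 45205 + 2304 = 47509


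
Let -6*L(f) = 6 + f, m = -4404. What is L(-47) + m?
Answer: -26383/6 ≈ -4397.2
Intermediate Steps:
L(f) = -1 - f/6 (L(f) = -(6 + f)/6 = -1 - f/6)
L(-47) + m = (-1 - ⅙*(-47)) - 4404 = (-1 + 47/6) - 4404 = 41/6 - 4404 = -26383/6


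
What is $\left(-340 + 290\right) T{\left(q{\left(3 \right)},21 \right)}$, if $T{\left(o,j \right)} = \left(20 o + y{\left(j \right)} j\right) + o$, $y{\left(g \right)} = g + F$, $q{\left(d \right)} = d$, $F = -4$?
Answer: $-21000$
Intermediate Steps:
$y{\left(g \right)} = -4 + g$ ($y{\left(g \right)} = g - 4 = -4 + g$)
$T{\left(o,j \right)} = 21 o + j \left(-4 + j\right)$ ($T{\left(o,j \right)} = \left(20 o + \left(-4 + j\right) j\right) + o = \left(20 o + j \left(-4 + j\right)\right) + o = 21 o + j \left(-4 + j\right)$)
$\left(-340 + 290\right) T{\left(q{\left(3 \right)},21 \right)} = \left(-340 + 290\right) \left(21 \cdot 3 + 21 \left(-4 + 21\right)\right) = - 50 \left(63 + 21 \cdot 17\right) = - 50 \left(63 + 357\right) = \left(-50\right) 420 = -21000$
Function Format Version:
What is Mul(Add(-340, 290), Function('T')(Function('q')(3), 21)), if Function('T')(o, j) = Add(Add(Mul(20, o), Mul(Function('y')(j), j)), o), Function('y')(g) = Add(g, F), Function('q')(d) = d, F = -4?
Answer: -21000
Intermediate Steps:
Function('y')(g) = Add(-4, g) (Function('y')(g) = Add(g, -4) = Add(-4, g))
Function('T')(o, j) = Add(Mul(21, o), Mul(j, Add(-4, j))) (Function('T')(o, j) = Add(Add(Mul(20, o), Mul(Add(-4, j), j)), o) = Add(Add(Mul(20, o), Mul(j, Add(-4, j))), o) = Add(Mul(21, o), Mul(j, Add(-4, j))))
Mul(Add(-340, 290), Function('T')(Function('q')(3), 21)) = Mul(Add(-340, 290), Add(Mul(21, 3), Mul(21, Add(-4, 21)))) = Mul(-50, Add(63, Mul(21, 17))) = Mul(-50, Add(63, 357)) = Mul(-50, 420) = -21000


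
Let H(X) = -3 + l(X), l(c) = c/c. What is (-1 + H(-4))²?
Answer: 9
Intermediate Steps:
l(c) = 1
H(X) = -2 (H(X) = -3 + 1 = -2)
(-1 + H(-4))² = (-1 - 2)² = (-3)² = 9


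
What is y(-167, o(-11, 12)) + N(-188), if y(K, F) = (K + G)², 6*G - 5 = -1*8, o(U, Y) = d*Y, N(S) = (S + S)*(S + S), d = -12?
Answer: 677729/4 ≈ 1.6943e+5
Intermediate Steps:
N(S) = 4*S² (N(S) = (2*S)*(2*S) = 4*S²)
o(U, Y) = -12*Y
G = -½ (G = ⅚ + (-1*8)/6 = ⅚ + (⅙)*(-8) = ⅚ - 4/3 = -½ ≈ -0.50000)
y(K, F) = (-½ + K)² (y(K, F) = (K - ½)² = (-½ + K)²)
y(-167, o(-11, 12)) + N(-188) = (-1 + 2*(-167))²/4 + 4*(-188)² = (-1 - 334)²/4 + 4*35344 = (¼)*(-335)² + 141376 = (¼)*112225 + 141376 = 112225/4 + 141376 = 677729/4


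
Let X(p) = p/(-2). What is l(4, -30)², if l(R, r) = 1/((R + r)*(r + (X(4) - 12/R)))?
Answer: 1/828100 ≈ 1.2076e-6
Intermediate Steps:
X(p) = -p/2 (X(p) = p*(-½) = -p/2)
l(R, r) = 1/((R + r)*(-2 + r - 12/R)) (l(R, r) = 1/((R + r)*(r + (-½*4 - 12/R))) = 1/((R + r)*(r + (-2 - 12/R))) = 1/((R + r)*(-2 + r - 12/R)))
l(4, -30)² = (4/(-12*4 - 12*(-30) - 2*4² + 4*(-30)² - 30*4² - 2*4*(-30)))² = (4/(-48 + 360 - 2*16 + 4*900 - 30*16 + 240))² = (4/(-48 + 360 - 32 + 3600 - 480 + 240))² = (4/3640)² = (4*(1/3640))² = (1/910)² = 1/828100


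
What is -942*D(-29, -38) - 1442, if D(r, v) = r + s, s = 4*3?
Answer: 14572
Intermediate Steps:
s = 12
D(r, v) = 12 + r (D(r, v) = r + 12 = 12 + r)
-942*D(-29, -38) - 1442 = -942*(12 - 29) - 1442 = -942*(-17) - 1442 = 16014 - 1442 = 14572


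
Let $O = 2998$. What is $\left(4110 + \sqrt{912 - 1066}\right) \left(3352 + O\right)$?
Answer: $26098500 + 6350 i \sqrt{154} \approx 2.6098 \cdot 10^{7} + 78801.0 i$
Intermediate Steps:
$\left(4110 + \sqrt{912 - 1066}\right) \left(3352 + O\right) = \left(4110 + \sqrt{912 - 1066}\right) \left(3352 + 2998\right) = \left(4110 + \sqrt{-154}\right) 6350 = \left(4110 + i \sqrt{154}\right) 6350 = 26098500 + 6350 i \sqrt{154}$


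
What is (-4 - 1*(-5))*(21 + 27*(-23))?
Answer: -600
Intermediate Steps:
(-4 - 1*(-5))*(21 + 27*(-23)) = (-4 + 5)*(21 - 621) = 1*(-600) = -600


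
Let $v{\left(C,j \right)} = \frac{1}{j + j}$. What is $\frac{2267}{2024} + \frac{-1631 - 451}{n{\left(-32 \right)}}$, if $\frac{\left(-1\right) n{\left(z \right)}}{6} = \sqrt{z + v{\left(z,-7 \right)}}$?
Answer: $\frac{2267}{2024} - \frac{347 i \sqrt{6286}}{449} \approx 1.1201 - 61.273 i$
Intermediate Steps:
$v{\left(C,j \right)} = \frac{1}{2 j}$
$n{\left(z \right)} = - 6 \sqrt{- \frac{1}{14} + z}$ ($n{\left(z \right)} = - 6 \sqrt{z + \frac{1}{2 \left(-7\right)}} = - 6 \sqrt{z + \frac{1}{2} \left(- \frac{1}{7}\right)} = - 6 \sqrt{z - \frac{1}{14}} = - 6 \sqrt{- \frac{1}{14} + z}$)
$\frac{2267}{2024} + \frac{-1631 - 451}{n{\left(-32 \right)}} = \frac{2267}{2024} + \frac{-1631 - 451}{\left(- \frac{3}{7}\right) \sqrt{-14 + 196 \left(-32\right)}} = 2267 \cdot \frac{1}{2024} + \frac{-1631 - 451}{\left(- \frac{3}{7}\right) \sqrt{-14 - 6272}} = \frac{2267}{2024} - \frac{2082}{\left(- \frac{3}{7}\right) \sqrt{-6286}} = \frac{2267}{2024} - \frac{2082}{\left(- \frac{3}{7}\right) i \sqrt{6286}} = \frac{2267}{2024} - 2082 \frac{i \sqrt{6286}}{2694} = \frac{2267}{2024} - \frac{347 i \sqrt{6286}}{449}$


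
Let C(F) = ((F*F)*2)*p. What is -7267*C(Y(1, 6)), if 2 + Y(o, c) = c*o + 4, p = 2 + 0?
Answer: -1860352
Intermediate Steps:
p = 2
Y(o, c) = 2 + c*o (Y(o, c) = -2 + (c*o + 4) = -2 + (4 + c*o) = 2 + c*o)
C(F) = 4*F² (C(F) = ((F*F)*2)*2 = (F²*2)*2 = (2*F²)*2 = 4*F²)
-7267*C(Y(1, 6)) = -29068*(2 + 6*1)² = -29068*(2 + 6)² = -29068*8² = -29068*64 = -7267*256 = -1860352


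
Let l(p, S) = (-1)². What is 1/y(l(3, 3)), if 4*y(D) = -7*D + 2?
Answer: -⅘ ≈ -0.80000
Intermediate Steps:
l(p, S) = 1
y(D) = ½ - 7*D/4 (y(D) = (-7*D + 2)/4 = (2 - 7*D)/4 = ½ - 7*D/4)
1/y(l(3, 3)) = 1/(½ - 7/4*1) = 1/(½ - 7/4) = 1/(-5/4) = -⅘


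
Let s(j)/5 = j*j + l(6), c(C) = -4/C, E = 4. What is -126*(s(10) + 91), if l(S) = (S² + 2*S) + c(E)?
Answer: -104076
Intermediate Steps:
l(S) = -1 + S² + 2*S (l(S) = (S² + 2*S) - 4/4 = (S² + 2*S) - 4*¼ = (S² + 2*S) - 1 = -1 + S² + 2*S)
s(j) = 235 + 5*j² (s(j) = 5*(j*j + (-1 + 6² + 2*6)) = 5*(j² + (-1 + 36 + 12)) = 5*(j² + 47) = 5*(47 + j²) = 235 + 5*j²)
-126*(s(10) + 91) = -126*((235 + 5*10²) + 91) = -126*((235 + 5*100) + 91) = -126*((235 + 500) + 91) = -126*(735 + 91) = -126*826 = -104076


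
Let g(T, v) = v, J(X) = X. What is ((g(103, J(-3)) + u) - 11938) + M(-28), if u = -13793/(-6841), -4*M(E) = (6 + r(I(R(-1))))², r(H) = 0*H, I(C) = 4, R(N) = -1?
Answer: -81736157/6841 ≈ -11948.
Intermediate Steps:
r(H) = 0
M(E) = -9 (M(E) = -(6 + 0)²/4 = -¼*6² = -¼*36 = -9)
u = 13793/6841 (u = -13793*(-1/6841) = 13793/6841 ≈ 2.0162)
((g(103, J(-3)) + u) - 11938) + M(-28) = ((-3 + 13793/6841) - 11938) - 9 = (-6730/6841 - 11938) - 9 = -81674588/6841 - 9 = -81736157/6841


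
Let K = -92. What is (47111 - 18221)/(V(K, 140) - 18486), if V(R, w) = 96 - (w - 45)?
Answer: -5778/3697 ≈ -1.5629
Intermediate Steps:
V(R, w) = 141 - w (V(R, w) = 96 - (-45 + w) = 96 + (45 - w) = 141 - w)
(47111 - 18221)/(V(K, 140) - 18486) = (47111 - 18221)/((141 - 1*140) - 18486) = 28890/((141 - 140) - 18486) = 28890/(1 - 18486) = 28890/(-18485) = 28890*(-1/18485) = -5778/3697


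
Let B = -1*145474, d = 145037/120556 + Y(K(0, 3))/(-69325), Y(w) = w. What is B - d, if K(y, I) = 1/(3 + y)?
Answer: -3647446537012919/25072634100 ≈ -1.4548e+5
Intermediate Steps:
d = 30163949519/25072634100 (d = 145037/120556 + 1/((3 + 0)*(-69325)) = 145037*(1/120556) - 1/69325/3 = 145037/120556 + (⅓)*(-1/69325) = 145037/120556 - 1/207975 = 30163949519/25072634100 ≈ 1.2031)
B = -145474
B - d = -145474 - 1*30163949519/25072634100 = -145474 - 30163949519/25072634100 = -3647446537012919/25072634100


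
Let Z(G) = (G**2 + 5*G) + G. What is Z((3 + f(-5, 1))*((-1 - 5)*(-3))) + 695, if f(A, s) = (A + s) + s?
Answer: 695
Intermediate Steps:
f(A, s) = A + 2*s
Z(G) = G**2 + 6*G
Z((3 + f(-5, 1))*((-1 - 5)*(-3))) + 695 = ((3 + (-5 + 2*1))*((-1 - 5)*(-3)))*(6 + (3 + (-5 + 2*1))*((-1 - 5)*(-3))) + 695 = ((3 + (-5 + 2))*(-6*(-3)))*(6 + (3 + (-5 + 2))*(-6*(-3))) + 695 = ((3 - 3)*18)*(6 + (3 - 3)*18) + 695 = (0*18)*(6 + 0*18) + 695 = 0*(6 + 0) + 695 = 0*6 + 695 = 0 + 695 = 695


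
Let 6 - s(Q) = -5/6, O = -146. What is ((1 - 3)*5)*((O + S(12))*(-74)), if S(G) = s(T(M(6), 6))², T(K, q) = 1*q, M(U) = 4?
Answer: -661375/9 ≈ -73486.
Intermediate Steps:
T(K, q) = q
s(Q) = 41/6 (s(Q) = 6 - (-5)/6 = 6 - 1*(-⅚) = 6 + ⅚ = 41/6)
S(G) = 1681/36 (S(G) = (41/6)² = 1681/36)
((1 - 3)*5)*((O + S(12))*(-74)) = ((1 - 3)*5)*((-146 + 1681/36)*(-74)) = (-2*5)*(-3575/36*(-74)) = -10*132275/18 = -661375/9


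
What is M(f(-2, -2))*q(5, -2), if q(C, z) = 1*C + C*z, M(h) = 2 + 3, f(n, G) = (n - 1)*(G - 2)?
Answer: -25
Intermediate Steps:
f(n, G) = (-1 + n)*(-2 + G)
M(h) = 5
q(C, z) = C + C*z
M(f(-2, -2))*q(5, -2) = 5*(5*(1 - 2)) = 5*(5*(-1)) = 5*(-5) = -25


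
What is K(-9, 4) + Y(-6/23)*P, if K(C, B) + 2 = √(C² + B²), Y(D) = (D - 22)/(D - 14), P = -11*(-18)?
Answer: 12590/41 + √97 ≈ 316.92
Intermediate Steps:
P = 198
Y(D) = (-22 + D)/(-14 + D)
K(C, B) = -2 + √(B² + C²) (K(C, B) = -2 + √(C² + B²) = -2 + √(B² + C²))
K(-9, 4) + Y(-6/23)*P = (-2 + √(4² + (-9)²)) + ((-22 - 6/23)/(-14 - 6/23))*198 = (-2 + √(16 + 81)) + ((-22 - 6*1/23)/(-14 - 6*1/23))*198 = (-2 + √97) + ((-22 - 6/23)/(-14 - 6/23))*198 = (-2 + √97) + (-512/23/(-328/23))*198 = (-2 + √97) - 23/328*(-512/23)*198 = (-2 + √97) + (64/41)*198 = (-2 + √97) + 12672/41 = 12590/41 + √97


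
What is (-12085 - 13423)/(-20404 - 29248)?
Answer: 6377/12413 ≈ 0.51374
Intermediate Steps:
(-12085 - 13423)/(-20404 - 29248) = -25508/(-49652) = -25508*(-1/49652) = 6377/12413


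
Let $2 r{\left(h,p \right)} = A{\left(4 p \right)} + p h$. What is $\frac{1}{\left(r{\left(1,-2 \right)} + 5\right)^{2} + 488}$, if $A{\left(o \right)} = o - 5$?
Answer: $\frac{4}{1977} \approx 0.0020233$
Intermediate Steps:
$A{\left(o \right)} = -5 + o$ ($A{\left(o \right)} = o - 5 = -5 + o$)
$r{\left(h,p \right)} = - \frac{5}{2} + 2 p + \frac{h p}{2}$ ($r{\left(h,p \right)} = \frac{\left(-5 + 4 p\right) + p h}{2} = \frac{\left(-5 + 4 p\right) + h p}{2} = \frac{-5 + 4 p + h p}{2} = - \frac{5}{2} + 2 p + \frac{h p}{2}$)
$\frac{1}{\left(r{\left(1,-2 \right)} + 5\right)^{2} + 488} = \frac{1}{\left(\left(- \frac{5}{2} + 2 \left(-2\right) + \frac{1}{2} \cdot 1 \left(-2\right)\right) + 5\right)^{2} + 488} = \frac{1}{\left(\left(- \frac{5}{2} - 4 - 1\right) + 5\right)^{2} + 488} = \frac{1}{\left(- \frac{15}{2} + 5\right)^{2} + 488} = \frac{1}{\left(- \frac{5}{2}\right)^{2} + 488} = \frac{1}{\frac{25}{4} + 488} = \frac{1}{\frac{1977}{4}} = \frac{4}{1977}$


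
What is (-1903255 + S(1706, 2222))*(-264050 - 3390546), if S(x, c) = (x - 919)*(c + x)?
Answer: -4341956070276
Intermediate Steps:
S(x, c) = (-919 + x)*(c + x)
(-1903255 + S(1706, 2222))*(-264050 - 3390546) = (-1903255 + (1706² - 919*2222 - 919*1706 + 2222*1706))*(-264050 - 3390546) = (-1903255 + (2910436 - 2042018 - 1567814 + 3790732))*(-3654596) = (-1903255 + 3091336)*(-3654596) = 1188081*(-3654596) = -4341956070276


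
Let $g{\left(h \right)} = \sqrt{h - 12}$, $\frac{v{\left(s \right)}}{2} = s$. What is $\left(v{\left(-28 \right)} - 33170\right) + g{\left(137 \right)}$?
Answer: $-33226 + 5 \sqrt{5} \approx -33215.0$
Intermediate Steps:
$v{\left(s \right)} = 2 s$
$g{\left(h \right)} = \sqrt{-12 + h}$
$\left(v{\left(-28 \right)} - 33170\right) + g{\left(137 \right)} = \left(2 \left(-28\right) - 33170\right) + \sqrt{-12 + 137} = \left(-56 - 33170\right) + \sqrt{125} = -33226 + 5 \sqrt{5}$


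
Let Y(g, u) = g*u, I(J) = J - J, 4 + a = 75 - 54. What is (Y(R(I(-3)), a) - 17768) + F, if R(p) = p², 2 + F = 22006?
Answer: 4236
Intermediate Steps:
F = 22004 (F = -2 + 22006 = 22004)
a = 17 (a = -4 + (75 - 54) = -4 + 21 = 17)
I(J) = 0
(Y(R(I(-3)), a) - 17768) + F = (0²*17 - 17768) + 22004 = (0*17 - 17768) + 22004 = (0 - 17768) + 22004 = -17768 + 22004 = 4236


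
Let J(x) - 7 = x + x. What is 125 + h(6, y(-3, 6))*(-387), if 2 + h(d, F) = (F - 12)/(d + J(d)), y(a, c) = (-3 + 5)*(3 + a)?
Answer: 27119/25 ≈ 1084.8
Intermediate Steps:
J(x) = 7 + 2*x (J(x) = 7 + (x + x) = 7 + 2*x)
y(a, c) = 6 + 2*a (y(a, c) = 2*(3 + a) = 6 + 2*a)
h(d, F) = -2 + (-12 + F)/(7 + 3*d) (h(d, F) = -2 + (F - 12)/(d + (7 + 2*d)) = -2 + (-12 + F)/(7 + 3*d))
125 + h(6, y(-3, 6))*(-387) = 125 + ((-26 + (6 + 2*(-3)) - 6*6)/(7 + 3*6))*(-387) = 125 + ((-26 + (6 - 6) - 36)/(7 + 18))*(-387) = 125 + ((-26 + 0 - 36)/25)*(-387) = 125 + ((1/25)*(-62))*(-387) = 125 - 62/25*(-387) = 125 + 23994/25 = 27119/25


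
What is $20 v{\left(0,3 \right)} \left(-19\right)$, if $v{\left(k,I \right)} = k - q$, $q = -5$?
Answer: $-1900$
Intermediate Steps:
$v{\left(k,I \right)} = 5 + k$ ($v{\left(k,I \right)} = k - -5 = k + 5 = 5 + k$)
$20 v{\left(0,3 \right)} \left(-19\right) = 20 \left(5 + 0\right) \left(-19\right) = 20 \cdot 5 \left(-19\right) = 100 \left(-19\right) = -1900$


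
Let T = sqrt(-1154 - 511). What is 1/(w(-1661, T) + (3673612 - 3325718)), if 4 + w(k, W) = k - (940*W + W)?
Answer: 346229/121348846306 + 2823*I*sqrt(185)/121348846306 ≈ 2.8532e-6 + 3.1642e-7*I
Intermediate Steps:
T = 3*I*sqrt(185) (T = sqrt(-1665) = 3*I*sqrt(185) ≈ 40.804*I)
w(k, W) = -4 + k - 941*W (w(k, W) = -4 + (k - (940*W + W)) = -4 + (k - 941*W) = -4 + k - 941*W)
1/(w(-1661, T) + (3673612 - 3325718)) = 1/((-4 - 1661 - 2823*I*sqrt(185)) + (3673612 - 3325718)) = 1/((-4 - 1661 - 2823*I*sqrt(185)) + 347894) = 1/((-1665 - 2823*I*sqrt(185)) + 347894) = 1/(346229 - 2823*I*sqrt(185))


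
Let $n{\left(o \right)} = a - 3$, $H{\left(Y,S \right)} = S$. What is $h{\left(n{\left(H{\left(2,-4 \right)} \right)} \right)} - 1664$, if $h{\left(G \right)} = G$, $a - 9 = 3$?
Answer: $-1655$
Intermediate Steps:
$a = 12$ ($a = 9 + 3 = 12$)
$n{\left(o \right)} = 9$ ($n{\left(o \right)} = 12 - 3 = 9$)
$h{\left(n{\left(H{\left(2,-4 \right)} \right)} \right)} - 1664 = 9 - 1664 = -1655$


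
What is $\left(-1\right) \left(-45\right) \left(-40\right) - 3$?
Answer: $-1803$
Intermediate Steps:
$\left(-1\right) \left(-45\right) \left(-40\right) - 3 = 45 \left(-40\right) - 3 = -1800 - 3 = -1803$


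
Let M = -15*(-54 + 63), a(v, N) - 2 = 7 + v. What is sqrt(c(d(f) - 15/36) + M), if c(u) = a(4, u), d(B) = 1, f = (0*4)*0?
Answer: I*sqrt(122) ≈ 11.045*I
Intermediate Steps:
f = 0 (f = 0*0 = 0)
a(v, N) = 9 + v (a(v, N) = 2 + (7 + v) = 9 + v)
M = -135 (M = -15*9 = -135)
c(u) = 13 (c(u) = 9 + 4 = 13)
sqrt(c(d(f) - 15/36) + M) = sqrt(13 - 135) = sqrt(-122) = I*sqrt(122)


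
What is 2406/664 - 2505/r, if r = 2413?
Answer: 2071179/801116 ≈ 2.5854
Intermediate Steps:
2406/664 - 2505/r = 2406/664 - 2505/2413 = 2406*(1/664) - 2505*1/2413 = 1203/332 - 2505/2413 = 2071179/801116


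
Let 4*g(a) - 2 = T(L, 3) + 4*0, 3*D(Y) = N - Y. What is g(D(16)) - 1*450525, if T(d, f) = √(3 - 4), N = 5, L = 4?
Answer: -901049/2 + I/4 ≈ -4.5052e+5 + 0.25*I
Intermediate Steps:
T(d, f) = I (T(d, f) = √(-1) = I)
D(Y) = 5/3 - Y/3 (D(Y) = (5 - Y)/3 = 5/3 - Y/3)
g(a) = ½ + I/4 (g(a) = ½ + (I + 4*0)/4 = ½ + (I + 0)/4 = ½ + I/4)
g(D(16)) - 1*450525 = (½ + I/4) - 1*450525 = (½ + I/4) - 450525 = -901049/2 + I/4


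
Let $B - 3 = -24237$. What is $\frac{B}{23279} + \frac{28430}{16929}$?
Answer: $\frac{251564584}{394090191} \approx 0.63834$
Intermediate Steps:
$B = -24234$ ($B = 3 - 24237 = -24234$)
$\frac{B}{23279} + \frac{28430}{16929} = - \frac{24234}{23279} + \frac{28430}{16929} = \frac{251564584}{394090191}$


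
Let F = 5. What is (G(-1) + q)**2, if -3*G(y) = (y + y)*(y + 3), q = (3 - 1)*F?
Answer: 1156/9 ≈ 128.44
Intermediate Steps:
q = 10 (q = (3 - 1)*5 = 2*5 = 10)
G(y) = -2*y*(3 + y)/3 (G(y) = -(y + y)*(y + 3)/3 = -2*y*(3 + y)/3)
(G(-1) + q)**2 = (-2/3*(-1)*(3 - 1) + 10)**2 = (-2/3*(-1)*2 + 10)**2 = (4/3 + 10)**2 = (34/3)**2 = 1156/9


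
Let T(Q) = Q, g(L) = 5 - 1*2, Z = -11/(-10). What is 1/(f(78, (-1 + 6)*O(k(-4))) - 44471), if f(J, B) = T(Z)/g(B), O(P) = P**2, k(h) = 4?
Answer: -30/1334119 ≈ -2.2487e-5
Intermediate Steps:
Z = 11/10 (Z = -11*(-1/10) = 11/10 ≈ 1.1000)
g(L) = 3 (g(L) = 5 - 2 = 3)
f(J, B) = 11/30 (f(J, B) = (11/10)/3 = (11/10)*(1/3) = 11/30)
1/(f(78, (-1 + 6)*O(k(-4))) - 44471) = 1/(11/30 - 44471) = 1/(-1334119/30) = -30/1334119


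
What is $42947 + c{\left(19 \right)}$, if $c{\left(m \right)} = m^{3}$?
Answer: $49806$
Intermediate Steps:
$42947 + c{\left(19 \right)} = 42947 + 19^{3} = 42947 + 6859 = 49806$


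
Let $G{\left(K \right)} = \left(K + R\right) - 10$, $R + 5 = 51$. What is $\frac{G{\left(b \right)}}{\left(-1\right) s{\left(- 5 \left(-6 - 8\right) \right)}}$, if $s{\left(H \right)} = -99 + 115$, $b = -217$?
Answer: $\frac{181}{16} \approx 11.313$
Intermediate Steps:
$R = 46$ ($R = -5 + 51 = 46$)
$s{\left(H \right)} = 16$
$G{\left(K \right)} = 36 + K$ ($G{\left(K \right)} = \left(K + 46\right) - 10 = \left(46 + K\right) - 10 = 36 + K$)
$\frac{G{\left(b \right)}}{\left(-1\right) s{\left(- 5 \left(-6 - 8\right) \right)}} = \frac{36 - 217}{\left(-1\right) 16} = - \frac{181}{-16} = \left(-181\right) \left(- \frac{1}{16}\right) = \frac{181}{16}$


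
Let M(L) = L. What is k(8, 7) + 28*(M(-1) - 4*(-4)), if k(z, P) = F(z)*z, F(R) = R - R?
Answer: 420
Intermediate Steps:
F(R) = 0
k(z, P) = 0 (k(z, P) = 0*z = 0)
k(8, 7) + 28*(M(-1) - 4*(-4)) = 0 + 28*(-1 - 4*(-4)) = 0 + 28*(-1 + 16) = 0 + 28*15 = 0 + 420 = 420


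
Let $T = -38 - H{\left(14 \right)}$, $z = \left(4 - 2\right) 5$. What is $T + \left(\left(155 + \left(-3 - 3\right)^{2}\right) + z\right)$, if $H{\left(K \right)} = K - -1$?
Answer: $148$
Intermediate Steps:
$z = 10$ ($z = 2 \cdot 5 = 10$)
$H{\left(K \right)} = 1 + K$ ($H{\left(K \right)} = K + 1 = 1 + K$)
$T = -53$ ($T = -38 - \left(1 + 14\right) = -38 - 15 = -53$)
$T + \left(\left(155 + \left(-3 - 3\right)^{2}\right) + z\right) = -53 + \left(\left(155 + \left(-3 - 3\right)^{2}\right) + 10\right) = -53 + \left(\left(155 + \left(-6\right)^{2}\right) + 10\right) = -53 + \left(\left(155 + 36\right) + 10\right) = -53 + \left(191 + 10\right) = -53 + 201 = 148$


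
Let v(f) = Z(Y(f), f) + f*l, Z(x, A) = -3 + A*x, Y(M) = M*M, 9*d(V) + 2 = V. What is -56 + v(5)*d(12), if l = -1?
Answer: 74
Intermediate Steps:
d(V) = -2/9 + V/9
Y(M) = M²
v(f) = -3 + f³ - f (v(f) = (-3 + f*f²) + f*(-1) = (-3 + f³) - f = -3 + f³ - f)
-56 + v(5)*d(12) = -56 + (-3 + 5³ - 1*5)*(-2/9 + (⅑)*12) = -56 + (-3 + 125 - 5)*(-2/9 + 4/3) = -56 + 117*(10/9) = -56 + 130 = 74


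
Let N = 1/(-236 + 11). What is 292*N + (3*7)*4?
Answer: 18608/225 ≈ 82.702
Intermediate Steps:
N = -1/225 (N = 1/(-225) = -1/225 ≈ -0.0044444)
292*N + (3*7)*4 = 292*(-1/225) + (3*7)*4 = -292/225 + 21*4 = -292/225 + 84 = 18608/225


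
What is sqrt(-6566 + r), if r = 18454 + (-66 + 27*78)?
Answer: 2*sqrt(3482) ≈ 118.02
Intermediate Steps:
r = 20494 (r = 18454 + (-66 + 2106) = 18454 + 2040 = 20494)
sqrt(-6566 + r) = sqrt(-6566 + 20494) = sqrt(13928) = 2*sqrt(3482)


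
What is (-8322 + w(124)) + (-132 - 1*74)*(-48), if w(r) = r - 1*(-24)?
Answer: 1714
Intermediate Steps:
w(r) = 24 + r (w(r) = r + 24 = 24 + r)
(-8322 + w(124)) + (-132 - 1*74)*(-48) = (-8322 + (24 + 124)) + (-132 - 1*74)*(-48) = (-8322 + 148) + (-132 - 74)*(-48) = -8174 - 206*(-48) = -8174 + 9888 = 1714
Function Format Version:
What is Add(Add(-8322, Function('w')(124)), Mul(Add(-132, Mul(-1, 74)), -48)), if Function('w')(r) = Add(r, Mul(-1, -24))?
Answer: 1714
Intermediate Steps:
Function('w')(r) = Add(24, r) (Function('w')(r) = Add(r, 24) = Add(24, r))
Add(Add(-8322, Function('w')(124)), Mul(Add(-132, Mul(-1, 74)), -48)) = Add(Add(-8322, Add(24, 124)), Mul(Add(-132, Mul(-1, 74)), -48)) = Add(Add(-8322, 148), Mul(Add(-132, -74), -48)) = Add(-8174, Mul(-206, -48)) = Add(-8174, 9888) = 1714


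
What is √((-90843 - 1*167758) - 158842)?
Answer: I*√417443 ≈ 646.1*I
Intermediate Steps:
√((-90843 - 1*167758) - 158842) = √((-90843 - 167758) - 158842) = √(-258601 - 158842) = √(-417443) = I*√417443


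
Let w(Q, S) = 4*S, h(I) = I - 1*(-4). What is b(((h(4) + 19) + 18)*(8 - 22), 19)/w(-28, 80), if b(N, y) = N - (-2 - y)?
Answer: -609/320 ≈ -1.9031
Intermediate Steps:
h(I) = 4 + I (h(I) = I + 4 = 4 + I)
b(N, y) = 2 + N + y (b(N, y) = N + (2 + y) = 2 + N + y)
b(((h(4) + 19) + 18)*(8 - 22), 19)/w(-28, 80) = (2 + (((4 + 4) + 19) + 18)*(8 - 22) + 19)/((4*80)) = (2 + ((8 + 19) + 18)*(-14) + 19)/320 = (2 + (27 + 18)*(-14) + 19)*(1/320) = (2 + 45*(-14) + 19)*(1/320) = (2 - 630 + 19)*(1/320) = -609*1/320 = -609/320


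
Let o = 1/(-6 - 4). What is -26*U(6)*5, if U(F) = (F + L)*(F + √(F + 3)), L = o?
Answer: -6903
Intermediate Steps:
o = -⅒ (o = 1/(-10) = -⅒ ≈ -0.10000)
L = -⅒ ≈ -0.10000
U(F) = (-⅒ + F)*(F + √(3 + F)) (U(F) = (F - ⅒)*(F + √(F + 3)) = (-⅒ + F)*(F + √(3 + F)))
-26*U(6)*5 = -26*(6² - ⅒*6 - √(3 + 6)/10 + 6*√(3 + 6))*5 = -26*(36 - ⅗ - √9/10 + 6*√9)*5 = -26*(36 - ⅗ - ⅒*3 + 6*3)*5 = -26*(36 - ⅗ - 3/10 + 18)*5 = -26*531/10*5 = -6903/5*5 = -6903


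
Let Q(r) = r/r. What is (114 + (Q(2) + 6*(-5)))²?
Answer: 7225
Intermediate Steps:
Q(r) = 1
(114 + (Q(2) + 6*(-5)))² = (114 + (1 + 6*(-5)))² = (114 + (1 - 30))² = (114 - 29)² = 85² = 7225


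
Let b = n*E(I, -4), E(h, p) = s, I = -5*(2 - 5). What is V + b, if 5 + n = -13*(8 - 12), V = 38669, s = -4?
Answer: 38481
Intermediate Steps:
I = 15 (I = -5*(-3) = 15)
E(h, p) = -4
n = 47 (n = -5 - 13*(8 - 12) = -5 - 13*(-4) = -5 + 52 = 47)
b = -188 (b = 47*(-4) = -188)
V + b = 38669 - 188 = 38481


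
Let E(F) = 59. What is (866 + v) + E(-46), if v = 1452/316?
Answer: 73438/79 ≈ 929.59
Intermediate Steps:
v = 363/79 (v = 1452*(1/316) = 363/79 ≈ 4.5949)
(866 + v) + E(-46) = (866 + 363/79) + 59 = 68777/79 + 59 = 73438/79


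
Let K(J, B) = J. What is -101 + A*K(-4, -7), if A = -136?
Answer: 443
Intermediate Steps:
-101 + A*K(-4, -7) = -101 - 136*(-4) = -101 + 544 = 443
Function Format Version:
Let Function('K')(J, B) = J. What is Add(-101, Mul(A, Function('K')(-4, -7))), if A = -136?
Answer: 443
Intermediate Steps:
Add(-101, Mul(A, Function('K')(-4, -7))) = Add(-101, Mul(-136, -4)) = Add(-101, 544) = 443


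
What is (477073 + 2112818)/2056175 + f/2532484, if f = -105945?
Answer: 6341016058869/5207230288700 ≈ 1.2177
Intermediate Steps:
(477073 + 2112818)/2056175 + f/2532484 = (477073 + 2112818)/2056175 - 105945/2532484 = 2589891*(1/2056175) - 105945*1/2532484 = 2589891/2056175 - 105945/2532484 = 6341016058869/5207230288700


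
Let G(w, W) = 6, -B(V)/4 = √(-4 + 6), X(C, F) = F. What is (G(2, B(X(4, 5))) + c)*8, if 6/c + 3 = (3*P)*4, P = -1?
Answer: 224/5 ≈ 44.800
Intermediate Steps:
B(V) = -4*√2 (B(V) = -4*√(-4 + 6) = -4*√2)
c = -⅖ (c = 6/(-3 + (3*(-1))*4) = 6/(-3 - 3*4) = 6/(-3 - 12) = 6/(-15) = 6*(-1/15) = -⅖ ≈ -0.40000)
(G(2, B(X(4, 5))) + c)*8 = (6 - ⅖)*8 = (28/5)*8 = 224/5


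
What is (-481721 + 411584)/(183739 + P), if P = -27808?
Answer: -23379/51977 ≈ -0.44980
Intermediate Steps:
(-481721 + 411584)/(183739 + P) = (-481721 + 411584)/(183739 - 27808) = -70137/155931 = -70137*1/155931 = -23379/51977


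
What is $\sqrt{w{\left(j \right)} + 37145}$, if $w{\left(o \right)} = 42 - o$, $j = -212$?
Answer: $\sqrt{37399} \approx 193.39$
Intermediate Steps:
$\sqrt{w{\left(j \right)} + 37145} = \sqrt{\left(42 - -212\right) + 37145} = \sqrt{\left(42 + 212\right) + 37145} = \sqrt{254 + 37145} = \sqrt{37399}$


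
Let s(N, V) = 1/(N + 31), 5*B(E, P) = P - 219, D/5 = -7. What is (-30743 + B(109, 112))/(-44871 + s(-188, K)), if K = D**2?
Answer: 12075027/17611870 ≈ 0.68562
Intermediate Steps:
D = -35 (D = 5*(-7) = -35)
B(E, P) = -219/5 + P/5 (B(E, P) = (P - 219)/5 = (-219 + P)/5 = -219/5 + P/5)
K = 1225 (K = (-35)**2 = 1225)
s(N, V) = 1/(31 + N)
(-30743 + B(109, 112))/(-44871 + s(-188, K)) = (-30743 + (-219/5 + (1/5)*112))/(-44871 + 1/(31 - 188)) = (-30743 + (-219/5 + 112/5))/(-44871 + 1/(-157)) = (-30743 - 107/5)/(-44871 - 1/157) = -153822/(5*(-7044748/157)) = -153822/5*(-157/7044748) = 12075027/17611870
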